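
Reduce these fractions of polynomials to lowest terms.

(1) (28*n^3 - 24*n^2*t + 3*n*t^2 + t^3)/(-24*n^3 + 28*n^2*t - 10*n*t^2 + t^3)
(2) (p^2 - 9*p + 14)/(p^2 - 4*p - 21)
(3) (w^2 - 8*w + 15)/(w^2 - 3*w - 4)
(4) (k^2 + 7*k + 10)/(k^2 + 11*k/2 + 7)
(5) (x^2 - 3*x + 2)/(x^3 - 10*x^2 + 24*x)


(1) = (7*n + t)/(-6*n + t)
(2) = (p - 2)/(p + 3)
(3) = (w^2 - 8*w + 15)/(w^2 - 3*w - 4)
(4) = (2*k + 10)/(2*k + 7)
(5) = (x^2 - 3*x + 2)/(x^3 - 10*x^2 + 24*x)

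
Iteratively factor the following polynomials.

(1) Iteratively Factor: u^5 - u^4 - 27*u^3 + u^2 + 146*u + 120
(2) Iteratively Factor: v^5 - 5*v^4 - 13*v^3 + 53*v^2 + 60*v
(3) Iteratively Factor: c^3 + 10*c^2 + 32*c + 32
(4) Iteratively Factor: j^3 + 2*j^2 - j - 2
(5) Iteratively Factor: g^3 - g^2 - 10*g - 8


(1) = (u + 4)*(u^4 - 5*u^3 - 7*u^2 + 29*u + 30) = (u - 3)*(u + 4)*(u^3 - 2*u^2 - 13*u - 10) = (u - 5)*(u - 3)*(u + 4)*(u^2 + 3*u + 2) = (u - 5)*(u - 3)*(u + 1)*(u + 4)*(u + 2)
(2) = (v)*(v^4 - 5*v^3 - 13*v^2 + 53*v + 60) = v*(v - 5)*(v^3 - 13*v - 12) = v*(v - 5)*(v - 4)*(v^2 + 4*v + 3) = v*(v - 5)*(v - 4)*(v + 1)*(v + 3)
(3) = (c + 2)*(c^2 + 8*c + 16) = (c + 2)*(c + 4)*(c + 4)
(4) = (j + 2)*(j^2 - 1) = (j - 1)*(j + 2)*(j + 1)
(5) = (g + 1)*(g^2 - 2*g - 8) = (g + 1)*(g + 2)*(g - 4)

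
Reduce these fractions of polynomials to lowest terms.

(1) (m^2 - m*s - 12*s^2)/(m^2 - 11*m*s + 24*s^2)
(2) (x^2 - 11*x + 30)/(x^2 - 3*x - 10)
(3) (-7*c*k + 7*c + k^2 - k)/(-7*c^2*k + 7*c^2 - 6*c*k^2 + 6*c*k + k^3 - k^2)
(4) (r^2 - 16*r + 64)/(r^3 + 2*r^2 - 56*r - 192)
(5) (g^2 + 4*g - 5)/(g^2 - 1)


(1) = (m^2 - m*s - 12*s^2)/(m^2 - 11*m*s + 24*s^2)
(2) = (x - 6)/(x + 2)
(3) = 1/(c + k)
(4) = (r - 8)/(r^2 + 10*r + 24)
(5) = (g + 5)/(g + 1)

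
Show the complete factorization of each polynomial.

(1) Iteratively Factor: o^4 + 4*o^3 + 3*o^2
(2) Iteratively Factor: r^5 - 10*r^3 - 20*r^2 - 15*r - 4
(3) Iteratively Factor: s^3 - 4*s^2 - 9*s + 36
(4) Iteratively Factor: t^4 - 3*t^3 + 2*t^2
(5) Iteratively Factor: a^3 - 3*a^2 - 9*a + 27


(1) = (o)*(o^3 + 4*o^2 + 3*o) = o*(o + 3)*(o^2 + o) = o*(o + 1)*(o + 3)*(o)
(2) = (r + 1)*(r^4 - r^3 - 9*r^2 - 11*r - 4) = (r + 1)^2*(r^3 - 2*r^2 - 7*r - 4) = (r + 1)^3*(r^2 - 3*r - 4) = (r - 4)*(r + 1)^3*(r + 1)
(3) = (s + 3)*(s^2 - 7*s + 12) = (s - 3)*(s + 3)*(s - 4)
(4) = (t - 2)*(t^3 - t^2) = t*(t - 2)*(t^2 - t) = t^2*(t - 2)*(t - 1)
(5) = (a - 3)*(a^2 - 9) = (a - 3)^2*(a + 3)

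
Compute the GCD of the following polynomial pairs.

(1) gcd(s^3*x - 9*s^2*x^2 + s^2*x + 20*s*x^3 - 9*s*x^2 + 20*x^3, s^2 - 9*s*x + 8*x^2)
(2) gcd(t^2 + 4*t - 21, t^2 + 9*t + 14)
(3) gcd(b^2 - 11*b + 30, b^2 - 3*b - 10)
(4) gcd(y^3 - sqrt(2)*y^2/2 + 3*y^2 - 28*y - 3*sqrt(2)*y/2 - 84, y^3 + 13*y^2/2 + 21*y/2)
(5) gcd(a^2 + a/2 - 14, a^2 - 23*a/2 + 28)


(1) = 1
(2) = t + 7
(3) = gcd((b - 6)*(b - 5), (b - 5)*(b + 2)) = b - 5
(4) = y + 3
(5) = a - 7/2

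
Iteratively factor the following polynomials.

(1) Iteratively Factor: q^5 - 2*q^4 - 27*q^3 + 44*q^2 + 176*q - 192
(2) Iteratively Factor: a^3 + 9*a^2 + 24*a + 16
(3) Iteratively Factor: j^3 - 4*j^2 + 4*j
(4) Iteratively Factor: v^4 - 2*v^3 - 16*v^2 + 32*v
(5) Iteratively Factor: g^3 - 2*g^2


(1) = (q - 1)*(q^4 - q^3 - 28*q^2 + 16*q + 192) = (q - 1)*(q + 3)*(q^3 - 4*q^2 - 16*q + 64) = (q - 4)*(q - 1)*(q + 3)*(q^2 - 16) = (q - 4)^2*(q - 1)*(q + 3)*(q + 4)
(2) = (a + 1)*(a^2 + 8*a + 16) = (a + 1)*(a + 4)*(a + 4)
(3) = (j - 2)*(j^2 - 2*j) = (j - 2)^2*(j)
(4) = (v - 2)*(v^3 - 16*v) = v*(v - 2)*(v^2 - 16) = v*(v - 2)*(v + 4)*(v - 4)
(5) = (g - 2)*(g^2) = g*(g - 2)*(g)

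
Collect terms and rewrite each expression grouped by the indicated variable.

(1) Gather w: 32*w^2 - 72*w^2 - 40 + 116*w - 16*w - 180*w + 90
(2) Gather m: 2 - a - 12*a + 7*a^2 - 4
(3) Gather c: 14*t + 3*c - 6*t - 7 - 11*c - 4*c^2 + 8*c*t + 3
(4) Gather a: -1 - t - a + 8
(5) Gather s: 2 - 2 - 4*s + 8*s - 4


(1) = -40*w^2 - 80*w + 50
(2) = 7*a^2 - 13*a - 2
(3) = -4*c^2 + c*(8*t - 8) + 8*t - 4
(4) = -a - t + 7
(5) = 4*s - 4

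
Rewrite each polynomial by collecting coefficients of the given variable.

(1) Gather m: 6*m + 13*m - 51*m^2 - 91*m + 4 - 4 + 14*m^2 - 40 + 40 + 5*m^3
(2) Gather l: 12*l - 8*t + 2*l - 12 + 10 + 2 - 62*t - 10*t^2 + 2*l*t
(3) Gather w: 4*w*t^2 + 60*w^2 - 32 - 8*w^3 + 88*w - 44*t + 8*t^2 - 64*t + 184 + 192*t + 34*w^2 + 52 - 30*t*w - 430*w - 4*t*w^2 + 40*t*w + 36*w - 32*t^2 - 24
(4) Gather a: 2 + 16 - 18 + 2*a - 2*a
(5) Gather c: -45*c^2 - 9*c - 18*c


(1) = 5*m^3 - 37*m^2 - 72*m
(2) = l*(2*t + 14) - 10*t^2 - 70*t
(3) = -24*t^2 + 84*t - 8*w^3 + w^2*(94 - 4*t) + w*(4*t^2 + 10*t - 306) + 180
(4) = 0
(5) = -45*c^2 - 27*c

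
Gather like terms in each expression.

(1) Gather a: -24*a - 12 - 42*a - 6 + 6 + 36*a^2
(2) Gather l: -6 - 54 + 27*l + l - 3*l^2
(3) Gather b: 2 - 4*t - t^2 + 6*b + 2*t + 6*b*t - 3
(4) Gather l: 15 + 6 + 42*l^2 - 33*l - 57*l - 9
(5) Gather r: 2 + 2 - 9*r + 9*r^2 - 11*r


(1) = 36*a^2 - 66*a - 12
(2) = -3*l^2 + 28*l - 60
(3) = b*(6*t + 6) - t^2 - 2*t - 1
(4) = 42*l^2 - 90*l + 12
(5) = 9*r^2 - 20*r + 4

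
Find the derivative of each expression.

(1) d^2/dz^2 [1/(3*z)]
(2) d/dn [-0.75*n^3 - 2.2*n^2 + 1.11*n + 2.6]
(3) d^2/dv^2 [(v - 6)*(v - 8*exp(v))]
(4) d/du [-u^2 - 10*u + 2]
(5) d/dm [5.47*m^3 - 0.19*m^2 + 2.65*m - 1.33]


(1) = 2/(3*z^3)
(2) = -2.25*n^2 - 4.4*n + 1.11
(3) = -8*v*exp(v) + 32*exp(v) + 2
(4) = -2*u - 10
(5) = 16.41*m^2 - 0.38*m + 2.65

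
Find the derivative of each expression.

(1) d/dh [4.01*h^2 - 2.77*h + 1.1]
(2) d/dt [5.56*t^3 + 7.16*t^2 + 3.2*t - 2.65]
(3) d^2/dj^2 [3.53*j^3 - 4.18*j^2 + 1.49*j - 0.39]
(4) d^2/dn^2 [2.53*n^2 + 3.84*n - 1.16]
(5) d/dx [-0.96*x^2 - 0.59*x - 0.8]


(1) = 8.02*h - 2.77
(2) = 16.68*t^2 + 14.32*t + 3.2
(3) = 21.18*j - 8.36
(4) = 5.06000000000000
(5) = -1.92*x - 0.59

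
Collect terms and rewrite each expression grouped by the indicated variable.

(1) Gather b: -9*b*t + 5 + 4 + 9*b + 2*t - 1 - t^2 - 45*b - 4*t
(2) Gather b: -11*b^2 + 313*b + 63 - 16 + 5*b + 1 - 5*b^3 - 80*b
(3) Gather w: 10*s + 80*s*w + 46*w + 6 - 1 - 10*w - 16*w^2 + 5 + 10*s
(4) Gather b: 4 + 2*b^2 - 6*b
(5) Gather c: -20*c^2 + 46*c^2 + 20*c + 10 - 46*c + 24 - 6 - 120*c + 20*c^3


(1) = b*(-9*t - 36) - t^2 - 2*t + 8
(2) = -5*b^3 - 11*b^2 + 238*b + 48
(3) = 20*s - 16*w^2 + w*(80*s + 36) + 10
(4) = 2*b^2 - 6*b + 4
(5) = 20*c^3 + 26*c^2 - 146*c + 28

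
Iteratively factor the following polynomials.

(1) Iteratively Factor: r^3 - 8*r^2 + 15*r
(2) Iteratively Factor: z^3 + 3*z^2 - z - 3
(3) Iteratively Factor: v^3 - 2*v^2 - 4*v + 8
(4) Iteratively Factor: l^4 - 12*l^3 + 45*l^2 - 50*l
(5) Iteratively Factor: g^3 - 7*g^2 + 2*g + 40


(1) = (r - 3)*(r^2 - 5*r) = r*(r - 3)*(r - 5)
(2) = (z - 1)*(z^2 + 4*z + 3) = (z - 1)*(z + 3)*(z + 1)
(3) = (v - 2)*(v^2 - 4) = (v - 2)^2*(v + 2)
(4) = (l - 5)*(l^3 - 7*l^2 + 10*l) = l*(l - 5)*(l^2 - 7*l + 10) = l*(l - 5)*(l - 2)*(l - 5)
(5) = (g - 5)*(g^2 - 2*g - 8) = (g - 5)*(g + 2)*(g - 4)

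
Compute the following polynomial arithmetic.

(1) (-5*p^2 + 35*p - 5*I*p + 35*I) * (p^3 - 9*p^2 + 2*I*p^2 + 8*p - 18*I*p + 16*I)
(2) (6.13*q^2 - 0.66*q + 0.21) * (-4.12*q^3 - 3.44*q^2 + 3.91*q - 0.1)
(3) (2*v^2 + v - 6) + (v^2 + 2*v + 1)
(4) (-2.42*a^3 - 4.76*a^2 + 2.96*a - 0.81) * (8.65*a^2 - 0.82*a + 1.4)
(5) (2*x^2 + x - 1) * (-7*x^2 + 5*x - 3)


(1) = -5*p^5 + 80*p^4 - 15*I*p^4 - 345*p^3 + 240*I*p^3 + 120*p^2 - 1065*I*p^2 + 710*p + 840*I*p - 560
(2) = -25.2556*q^5 - 18.368*q^4 + 25.3735*q^3 - 3.916*q^2 + 0.8871*q - 0.021
(3) = 3*v^2 + 3*v - 5
(4) = -20.933*a^5 - 39.1896*a^4 + 26.1192*a^3 - 16.0977*a^2 + 4.8082*a - 1.134
(5) = -14*x^4 + 3*x^3 + 6*x^2 - 8*x + 3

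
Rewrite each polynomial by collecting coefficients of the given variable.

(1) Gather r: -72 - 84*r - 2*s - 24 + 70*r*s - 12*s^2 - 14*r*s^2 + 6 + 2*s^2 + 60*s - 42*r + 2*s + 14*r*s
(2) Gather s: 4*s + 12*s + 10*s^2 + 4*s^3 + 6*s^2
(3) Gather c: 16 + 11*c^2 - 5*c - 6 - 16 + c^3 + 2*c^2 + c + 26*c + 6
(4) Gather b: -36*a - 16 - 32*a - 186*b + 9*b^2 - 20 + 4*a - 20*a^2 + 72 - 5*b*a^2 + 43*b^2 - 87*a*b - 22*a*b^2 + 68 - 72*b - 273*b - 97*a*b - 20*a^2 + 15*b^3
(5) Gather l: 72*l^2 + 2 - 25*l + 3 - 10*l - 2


(1) = r*(-14*s^2 + 84*s - 126) - 10*s^2 + 60*s - 90
(2) = 4*s^3 + 16*s^2 + 16*s
(3) = c^3 + 13*c^2 + 22*c
(4) = -40*a^2 - 64*a + 15*b^3 + b^2*(52 - 22*a) + b*(-5*a^2 - 184*a - 531) + 104
(5) = 72*l^2 - 35*l + 3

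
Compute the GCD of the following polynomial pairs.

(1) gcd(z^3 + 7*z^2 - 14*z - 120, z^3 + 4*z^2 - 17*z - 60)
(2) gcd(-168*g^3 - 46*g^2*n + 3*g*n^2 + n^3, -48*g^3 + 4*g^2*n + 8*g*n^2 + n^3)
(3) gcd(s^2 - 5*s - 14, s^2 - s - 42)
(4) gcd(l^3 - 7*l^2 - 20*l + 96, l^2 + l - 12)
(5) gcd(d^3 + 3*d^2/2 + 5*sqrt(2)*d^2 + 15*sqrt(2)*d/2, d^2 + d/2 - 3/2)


(1) = gcd((z - 4)*(z + 5)*(z + 6), (z - 4)*(z + 3)*(z + 5)) = z^2 + z - 20
(2) = gcd((-7*g + n)*(4*g + n)*(6*g + n), (-2*g + n)*(4*g + n)*(6*g + n)) = 24*g^2 + 10*g*n + n^2
(3) = s - 7
(4) = gcd((l - 8)*(l - 3)*(l + 4), (l - 3)*(l + 4)) = l^2 + l - 12
(5) = gcd(d*(d + 3/2)*(d + 5*sqrt(2)), (d - 1)*(d + 3/2)) = d + 3/2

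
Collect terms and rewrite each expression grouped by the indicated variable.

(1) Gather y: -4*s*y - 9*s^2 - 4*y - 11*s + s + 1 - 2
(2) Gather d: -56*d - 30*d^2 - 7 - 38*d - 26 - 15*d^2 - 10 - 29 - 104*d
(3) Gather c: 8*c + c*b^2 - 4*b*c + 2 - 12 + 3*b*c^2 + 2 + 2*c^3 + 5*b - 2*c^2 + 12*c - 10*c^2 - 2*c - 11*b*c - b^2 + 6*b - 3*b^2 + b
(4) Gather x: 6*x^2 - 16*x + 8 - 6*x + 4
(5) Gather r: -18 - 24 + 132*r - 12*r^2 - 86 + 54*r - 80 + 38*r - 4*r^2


(1) = -9*s^2 - 10*s + y*(-4*s - 4) - 1
(2) = -45*d^2 - 198*d - 72
(3) = -4*b^2 + 12*b + 2*c^3 + c^2*(3*b - 12) + c*(b^2 - 15*b + 18) - 8
(4) = 6*x^2 - 22*x + 12
(5) = -16*r^2 + 224*r - 208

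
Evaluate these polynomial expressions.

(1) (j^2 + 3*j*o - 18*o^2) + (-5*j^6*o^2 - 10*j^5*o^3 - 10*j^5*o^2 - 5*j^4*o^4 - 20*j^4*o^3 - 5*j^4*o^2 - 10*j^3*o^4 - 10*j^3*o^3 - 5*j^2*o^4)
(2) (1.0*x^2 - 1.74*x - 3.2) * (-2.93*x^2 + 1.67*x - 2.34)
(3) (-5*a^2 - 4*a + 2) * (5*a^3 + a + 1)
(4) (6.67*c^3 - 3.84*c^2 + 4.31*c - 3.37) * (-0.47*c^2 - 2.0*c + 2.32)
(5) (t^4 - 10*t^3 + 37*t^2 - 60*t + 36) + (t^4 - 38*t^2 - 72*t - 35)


(1) = -5*j^6*o^2 - 10*j^5*o^3 - 10*j^5*o^2 - 5*j^4*o^4 - 20*j^4*o^3 - 5*j^4*o^2 - 10*j^3*o^4 - 10*j^3*o^3 - 5*j^2*o^4 + j^2 + 3*j*o - 18*o^2
(2) = -2.93*x^4 + 6.7682*x^3 + 4.1302*x^2 - 1.2724*x + 7.488
(3) = -25*a^5 - 20*a^4 + 5*a^3 - 9*a^2 - 2*a + 2
(4) = -3.1349*c^5 - 11.5352*c^4 + 21.1287*c^3 - 15.9449*c^2 + 16.7392*c - 7.8184
(5) = 2*t^4 - 10*t^3 - t^2 - 132*t + 1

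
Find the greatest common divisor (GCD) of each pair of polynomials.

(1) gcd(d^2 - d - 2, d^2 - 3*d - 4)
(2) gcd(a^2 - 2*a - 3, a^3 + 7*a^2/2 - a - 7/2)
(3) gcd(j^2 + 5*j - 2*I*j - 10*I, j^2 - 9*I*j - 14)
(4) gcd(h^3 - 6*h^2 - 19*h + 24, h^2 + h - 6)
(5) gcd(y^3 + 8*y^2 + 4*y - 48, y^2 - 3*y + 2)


(1) = gcd((d - 2)*(d + 1), (d - 4)*(d + 1)) = d + 1
(2) = gcd((a - 3)*(a + 1), (a - 1)*(a + 1)*(a + 7/2)) = a + 1
(3) = gcd((j + 5)*(j - 2*I), (j - 7*I)*(j - 2*I)) = j - 2*I
(4) = gcd((h - 8)*(h - 1)*(h + 3), (h - 2)*(h + 3)) = h + 3
(5) = gcd((y - 2)*(y + 4)*(y + 6), (y - 2)*(y - 1)) = y - 2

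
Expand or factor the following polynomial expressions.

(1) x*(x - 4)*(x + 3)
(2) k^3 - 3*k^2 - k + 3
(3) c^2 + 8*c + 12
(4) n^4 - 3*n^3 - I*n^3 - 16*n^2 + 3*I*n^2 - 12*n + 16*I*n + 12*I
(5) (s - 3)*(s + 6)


(1) = x^3 - x^2 - 12*x
(2) = (k - 3)*(k - 1)*(k + 1)
(3) = (c + 2)*(c + 6)
(4) = (n - 6)*(n + 1)*(n + 2)*(n - I)
(5) = s^2 + 3*s - 18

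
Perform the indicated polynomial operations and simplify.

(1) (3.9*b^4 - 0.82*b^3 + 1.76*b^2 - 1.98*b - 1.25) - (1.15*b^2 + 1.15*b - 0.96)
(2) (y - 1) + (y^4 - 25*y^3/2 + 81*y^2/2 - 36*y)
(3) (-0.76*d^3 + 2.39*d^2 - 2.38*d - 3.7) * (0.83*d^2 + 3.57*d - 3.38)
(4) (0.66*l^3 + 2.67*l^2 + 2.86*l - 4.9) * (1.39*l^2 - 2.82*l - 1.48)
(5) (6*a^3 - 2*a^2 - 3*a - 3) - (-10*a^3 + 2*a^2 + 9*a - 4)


(1) = 3.9*b^4 - 0.82*b^3 + 0.61*b^2 - 3.13*b - 0.29
(2) = y^4 - 25*y^3/2 + 81*y^2/2 - 35*y - 1
(3) = -0.6308*d^5 - 0.7295*d^4 + 9.1257*d^3 - 19.6458*d^2 - 5.1646*d + 12.506
(4) = 0.9174*l^5 + 1.8501*l^4 - 4.5308*l^3 - 18.8278*l^2 + 9.5852*l + 7.252
(5) = 16*a^3 - 4*a^2 - 12*a + 1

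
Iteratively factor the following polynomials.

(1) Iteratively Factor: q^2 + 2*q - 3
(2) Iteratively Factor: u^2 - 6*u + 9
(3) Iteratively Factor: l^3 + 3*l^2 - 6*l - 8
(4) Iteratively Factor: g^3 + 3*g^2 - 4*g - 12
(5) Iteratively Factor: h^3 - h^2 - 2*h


(1) = (q + 3)*(q - 1)
(2) = (u - 3)*(u - 3)
(3) = (l - 2)*(l^2 + 5*l + 4) = (l - 2)*(l + 1)*(l + 4)
(4) = (g + 3)*(g^2 - 4) = (g - 2)*(g + 3)*(g + 2)
(5) = (h)*(h^2 - h - 2) = h*(h - 2)*(h + 1)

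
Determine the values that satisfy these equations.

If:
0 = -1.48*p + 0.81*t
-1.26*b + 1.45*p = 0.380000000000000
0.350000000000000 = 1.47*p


Then:
b = -0.03
p = 0.24
t = 0.44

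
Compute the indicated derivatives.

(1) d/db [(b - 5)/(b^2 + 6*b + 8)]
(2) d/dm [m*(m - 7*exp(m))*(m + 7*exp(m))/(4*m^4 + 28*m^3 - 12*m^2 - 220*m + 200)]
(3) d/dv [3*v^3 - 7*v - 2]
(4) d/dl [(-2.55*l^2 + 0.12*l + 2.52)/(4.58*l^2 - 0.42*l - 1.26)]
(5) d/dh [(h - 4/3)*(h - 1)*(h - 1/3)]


(1) = (b^2 + 6*b - 2*(b - 5)*(b + 3) + 8)/(b^2 + 6*b + 8)^2
(2) = (-m^5 - 98*m^4*exp(2*m) + 5*m^4 - 49*m^3*exp(2*m) - 28*m^3 + 1225*m^2*exp(2*m) + 30*m^2 - 882*m*exp(2*m) - 490*exp(2*m))/(4*(m^7 + 9*m^6 - 2*m^5 - 142*m^4 + 49*m^3 + 785*m^2 - 1200*m + 500))
(3) = 9*v^2 - 7
(4) = (0.5214*l^2 - 16.6572*l + 0.9072)/(20.9764*l^4 - 3.8472*l^3 - 11.3652*l^2 + 1.0584*l + 1.5876)
(5) = 3*h^2 - 16*h/3 + 19/9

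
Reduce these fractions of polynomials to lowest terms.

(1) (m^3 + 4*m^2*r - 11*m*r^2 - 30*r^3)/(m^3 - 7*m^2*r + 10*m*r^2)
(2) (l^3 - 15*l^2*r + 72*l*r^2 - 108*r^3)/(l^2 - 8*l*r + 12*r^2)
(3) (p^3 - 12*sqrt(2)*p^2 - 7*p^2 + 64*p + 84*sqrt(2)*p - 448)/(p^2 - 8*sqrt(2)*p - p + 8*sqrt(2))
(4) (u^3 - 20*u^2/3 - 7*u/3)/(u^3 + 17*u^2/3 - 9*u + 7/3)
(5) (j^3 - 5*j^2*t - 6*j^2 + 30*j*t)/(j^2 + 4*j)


(1) = (m^3 + 4*m^2*r - 11*m*r^2 - 30*r^3)/(m^3 - 7*m^2*r + 10*m*r^2)
(2) = (-l^2 + 9*l*r - 18*r^2)/(-l + 2*r)
(3) = (p^2 + p*(-7 - 4*sqrt(2)) + 28*sqrt(2))/(p - 1)
(4) = (3*u^3 - 20*u^2 - 7*u)/(3*u^3 + 17*u^2 - 27*u + 7)
(5) = (j^2 - 5*j*t - 6*j + 30*t)/(j + 4)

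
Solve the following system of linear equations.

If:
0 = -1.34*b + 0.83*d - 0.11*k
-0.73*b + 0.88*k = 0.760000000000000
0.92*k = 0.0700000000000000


Then:
b = -0.95
d = -1.52
k = 0.08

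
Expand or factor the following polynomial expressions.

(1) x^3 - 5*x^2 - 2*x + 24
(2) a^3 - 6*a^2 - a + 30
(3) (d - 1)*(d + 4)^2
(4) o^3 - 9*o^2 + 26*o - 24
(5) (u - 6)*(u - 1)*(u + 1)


(1) = (x - 4)*(x - 3)*(x + 2)
(2) = (a - 5)*(a - 3)*(a + 2)
(3) = d^3 + 7*d^2 + 8*d - 16
(4) = (o - 4)*(o - 3)*(o - 2)
(5) = u^3 - 6*u^2 - u + 6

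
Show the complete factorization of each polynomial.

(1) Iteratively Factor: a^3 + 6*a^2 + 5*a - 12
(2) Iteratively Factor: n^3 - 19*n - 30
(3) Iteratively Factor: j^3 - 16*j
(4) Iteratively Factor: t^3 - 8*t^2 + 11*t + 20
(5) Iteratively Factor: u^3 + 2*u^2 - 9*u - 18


(1) = (a + 3)*(a^2 + 3*a - 4) = (a - 1)*(a + 3)*(a + 4)
(2) = (n + 3)*(n^2 - 3*n - 10) = (n + 2)*(n + 3)*(n - 5)
(3) = (j)*(j^2 - 16) = j*(j + 4)*(j - 4)
(4) = (t - 5)*(t^2 - 3*t - 4) = (t - 5)*(t + 1)*(t - 4)
(5) = (u - 3)*(u^2 + 5*u + 6) = (u - 3)*(u + 2)*(u + 3)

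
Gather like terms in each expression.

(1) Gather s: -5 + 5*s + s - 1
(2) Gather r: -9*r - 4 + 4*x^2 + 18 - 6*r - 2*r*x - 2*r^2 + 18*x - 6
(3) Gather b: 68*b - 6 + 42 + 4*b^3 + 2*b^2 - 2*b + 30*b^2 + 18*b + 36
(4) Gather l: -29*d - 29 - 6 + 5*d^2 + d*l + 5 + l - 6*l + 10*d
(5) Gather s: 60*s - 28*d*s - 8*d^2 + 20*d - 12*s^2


(1) = 6*s - 6
(2) = -2*r^2 + r*(-2*x - 15) + 4*x^2 + 18*x + 8
(3) = 4*b^3 + 32*b^2 + 84*b + 72
(4) = 5*d^2 - 19*d + l*(d - 5) - 30
(5) = -8*d^2 + 20*d - 12*s^2 + s*(60 - 28*d)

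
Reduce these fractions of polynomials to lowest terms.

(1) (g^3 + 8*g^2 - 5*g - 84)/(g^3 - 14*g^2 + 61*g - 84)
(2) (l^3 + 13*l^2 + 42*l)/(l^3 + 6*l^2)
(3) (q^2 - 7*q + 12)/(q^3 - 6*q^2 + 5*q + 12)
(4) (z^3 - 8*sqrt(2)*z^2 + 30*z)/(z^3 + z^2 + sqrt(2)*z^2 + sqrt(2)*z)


(1) = (g^2 + 11*g + 28)/(g^2 - 11*g + 28)
(2) = (l + 7)/l
(3) = 1/(q + 1)
(4) = (z^2 - 8*sqrt(2)*z + 30)/(z^2 + z*(1 + sqrt(2)) + sqrt(2))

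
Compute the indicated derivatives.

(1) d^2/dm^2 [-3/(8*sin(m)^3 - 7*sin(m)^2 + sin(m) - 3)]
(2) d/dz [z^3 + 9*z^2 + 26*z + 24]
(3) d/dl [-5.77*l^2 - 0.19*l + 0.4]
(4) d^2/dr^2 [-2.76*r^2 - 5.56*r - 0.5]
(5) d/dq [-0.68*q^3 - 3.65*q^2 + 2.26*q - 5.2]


(1) = 3*((-7*sin(m) + 18*sin(3*m) - 14*cos(2*m))*(8*sin(m)^3 - 7*sin(m)^2 + sin(m) - 3) - 2*(24*sin(m)^2 - 14*sin(m) + 1)^2*cos(m)^2)/(8*sin(m)^3 - 7*sin(m)^2 + sin(m) - 3)^3
(2) = 3*z^2 + 18*z + 26
(3) = -11.54*l - 0.19
(4) = -5.52000000000000
(5) = -2.04*q^2 - 7.3*q + 2.26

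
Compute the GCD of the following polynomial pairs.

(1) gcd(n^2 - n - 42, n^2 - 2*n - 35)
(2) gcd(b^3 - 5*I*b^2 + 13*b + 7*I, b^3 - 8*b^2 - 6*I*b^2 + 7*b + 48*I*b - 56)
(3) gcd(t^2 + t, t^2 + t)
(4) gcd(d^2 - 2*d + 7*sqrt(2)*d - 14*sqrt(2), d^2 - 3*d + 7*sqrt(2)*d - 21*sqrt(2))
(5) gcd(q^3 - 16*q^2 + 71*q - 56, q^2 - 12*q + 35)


(1) = n - 7
(2) = b^2 - 6*I*b + 7
(3) = gcd(t*(t + 1), t*(t + 1)) = t^2 + t
(4) = d + 7*sqrt(2)
(5) = gcd((q - 8)*(q - 7)*(q - 1), (q - 7)*(q - 5)) = q - 7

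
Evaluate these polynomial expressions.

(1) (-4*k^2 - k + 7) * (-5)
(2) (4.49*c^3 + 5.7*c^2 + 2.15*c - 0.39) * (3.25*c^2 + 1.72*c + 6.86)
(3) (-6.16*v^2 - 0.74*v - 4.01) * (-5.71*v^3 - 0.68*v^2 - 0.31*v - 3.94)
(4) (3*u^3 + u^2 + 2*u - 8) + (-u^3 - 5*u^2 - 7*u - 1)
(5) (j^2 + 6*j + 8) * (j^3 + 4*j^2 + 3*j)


(1) = 20*k^2 + 5*k - 35
(2) = 14.5925*c^5 + 26.2478*c^4 + 47.5929*c^3 + 41.5325*c^2 + 14.0782*c - 2.6754
(3) = 35.1736*v^5 + 8.4142*v^4 + 25.3099*v^3 + 27.2266*v^2 + 4.1587*v + 15.7994
(4) = 2*u^3 - 4*u^2 - 5*u - 9
(5) = j^5 + 10*j^4 + 35*j^3 + 50*j^2 + 24*j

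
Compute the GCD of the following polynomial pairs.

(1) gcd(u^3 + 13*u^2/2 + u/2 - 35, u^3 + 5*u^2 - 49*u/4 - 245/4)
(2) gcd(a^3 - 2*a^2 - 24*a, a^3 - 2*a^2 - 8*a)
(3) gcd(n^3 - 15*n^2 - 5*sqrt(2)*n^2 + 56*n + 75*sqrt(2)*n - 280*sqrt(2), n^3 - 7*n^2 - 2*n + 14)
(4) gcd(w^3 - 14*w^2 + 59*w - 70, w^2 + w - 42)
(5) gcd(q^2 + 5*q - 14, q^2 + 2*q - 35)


(1) = u^2 + 17*u/2 + 35/2
(2) = a
(3) = gcd((n - 8)*(n - 7)*(n - 5*sqrt(2)), (n - 7)*(n - sqrt(2))*(n + sqrt(2))) = n - 7
(4) = 1
(5) = gcd((q - 2)*(q + 7), (q - 5)*(q + 7)) = q + 7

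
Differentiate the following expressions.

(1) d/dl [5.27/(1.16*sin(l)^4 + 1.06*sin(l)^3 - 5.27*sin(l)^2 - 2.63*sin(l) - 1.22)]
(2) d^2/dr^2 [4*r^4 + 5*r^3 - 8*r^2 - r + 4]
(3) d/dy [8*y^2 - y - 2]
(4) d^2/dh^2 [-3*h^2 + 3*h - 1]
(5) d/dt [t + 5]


(1) = (-24.4528*sin(l)^3 - 16.7586*sin(l)^2 + 55.5458*sin(l) + 13.8601)*cos(l)/(-1.16*sin(l)^4 - 1.06*sin(l)^3 + 5.27*sin(l)^2 + 2.63*sin(l) + 1.22)^2
(2) = 48*r^2 + 30*r - 16
(3) = 16*y - 1
(4) = -6
(5) = 1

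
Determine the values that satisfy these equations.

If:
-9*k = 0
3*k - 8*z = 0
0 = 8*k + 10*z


Then:
k = 0
z = 0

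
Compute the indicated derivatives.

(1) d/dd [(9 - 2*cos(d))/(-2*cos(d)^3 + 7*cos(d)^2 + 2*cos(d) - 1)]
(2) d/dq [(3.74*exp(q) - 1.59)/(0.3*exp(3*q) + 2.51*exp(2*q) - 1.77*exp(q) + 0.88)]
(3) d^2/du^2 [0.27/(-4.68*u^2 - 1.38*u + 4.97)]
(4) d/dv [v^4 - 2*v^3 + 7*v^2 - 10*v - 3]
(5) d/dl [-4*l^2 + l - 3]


(1) = 2*(66*cos(d) - 17*cos(2*d) + cos(3*d) - 9)*sin(d)/((2*cos(d) + 1)^2*(sin(d)^2 + 4*cos(d) - 2)^2)
(2) = (-2.244*exp(3*q) - 7.9564*exp(2*q) + 7.9818*exp(q) + 0.4769)*exp(q)/(0.09*exp(6*q) + 1.506*exp(5*q) + 5.2381*exp(4*q) - 8.3574*exp(3*q) + 7.5505*exp(2*q) - 3.1152*exp(q) + 0.7744)
(3) = (11.827296*u^2 + 3.487536*u - 0.27*(9.36*u + 1.38)*(18.72*u + 2.76) - 12.560184)/(4.68*u^2 + 1.38*u - 4.97)^3
(4) = 4*v^3 - 6*v^2 + 14*v - 10
(5) = 1 - 8*l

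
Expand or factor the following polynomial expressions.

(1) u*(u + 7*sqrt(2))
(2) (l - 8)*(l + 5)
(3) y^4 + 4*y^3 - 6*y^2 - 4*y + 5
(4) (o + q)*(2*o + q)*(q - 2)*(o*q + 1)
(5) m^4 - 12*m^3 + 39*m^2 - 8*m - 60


(1) = u^2 + 7*sqrt(2)*u
(2) = l^2 - 3*l - 40
(3) = (y - 1)^2*(y + 1)*(y + 5)
(4) = 2*o^3*q^2 - 4*o^3*q + 3*o^2*q^3 - 6*o^2*q^2 + 2*o^2*q - 4*o^2 + o*q^4 - 2*o*q^3 + 3*o*q^2 - 6*o*q + q^3 - 2*q^2
(5) = (m - 6)*(m - 5)*(m - 2)*(m + 1)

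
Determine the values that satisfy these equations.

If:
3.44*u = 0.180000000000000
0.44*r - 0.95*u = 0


Then:
r = 0.11
u = 0.05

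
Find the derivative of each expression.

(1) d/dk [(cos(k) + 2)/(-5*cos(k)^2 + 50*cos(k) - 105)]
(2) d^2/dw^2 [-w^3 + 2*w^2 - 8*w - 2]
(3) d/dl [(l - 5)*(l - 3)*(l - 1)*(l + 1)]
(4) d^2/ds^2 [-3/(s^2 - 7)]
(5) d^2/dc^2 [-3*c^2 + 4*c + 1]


(1) = (sin(k)^2 - 4*cos(k) + 40)*sin(k)/(5*(cos(k)^2 - 10*cos(k) + 21)^2)
(2) = 4 - 6*w
(3) = 4*l^3 - 24*l^2 + 28*l + 8
(4) = 6*(-3*s^2 - 7)/(s^2 - 7)^3
(5) = -6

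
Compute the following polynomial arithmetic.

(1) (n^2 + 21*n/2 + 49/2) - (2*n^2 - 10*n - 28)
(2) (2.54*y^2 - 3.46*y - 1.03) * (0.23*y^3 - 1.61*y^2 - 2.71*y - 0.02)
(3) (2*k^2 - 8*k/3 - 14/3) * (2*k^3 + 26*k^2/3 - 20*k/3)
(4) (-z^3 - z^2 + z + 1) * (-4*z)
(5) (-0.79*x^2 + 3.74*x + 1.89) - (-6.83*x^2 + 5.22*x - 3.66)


(1) = -n^2 + 41*n/2 + 105/2
(2) = 0.5842*y^5 - 4.8852*y^4 - 1.5497*y^3 + 10.9841*y^2 + 2.8605*y + 0.0206
(3) = 4*k^5 + 12*k^4 - 412*k^3/9 - 68*k^2/3 + 280*k/9
(4) = 4*z^4 + 4*z^3 - 4*z^2 - 4*z
(5) = 6.04*x^2 - 1.48*x + 5.55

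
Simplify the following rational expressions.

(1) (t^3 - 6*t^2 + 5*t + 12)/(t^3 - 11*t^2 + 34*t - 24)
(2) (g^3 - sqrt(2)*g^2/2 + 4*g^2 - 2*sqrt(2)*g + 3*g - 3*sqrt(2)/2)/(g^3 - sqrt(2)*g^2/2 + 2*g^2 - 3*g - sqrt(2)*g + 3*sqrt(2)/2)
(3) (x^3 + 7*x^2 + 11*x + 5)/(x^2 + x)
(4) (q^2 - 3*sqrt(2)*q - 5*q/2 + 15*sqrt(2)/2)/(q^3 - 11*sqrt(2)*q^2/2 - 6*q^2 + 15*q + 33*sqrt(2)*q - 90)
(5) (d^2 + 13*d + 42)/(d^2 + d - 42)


(1) = (t^2 - 2*t - 3)/(t^2 - 7*t + 6)
(2) = (4*g + 4)/(4*g - 4)
(3) = (x^2 + 6*x + 5)/x
(4) = (4*q - 10)/(4*q^2 + q*(-24 - 10*sqrt(2)) + 60*sqrt(2))
(5) = (d + 6)/(d - 6)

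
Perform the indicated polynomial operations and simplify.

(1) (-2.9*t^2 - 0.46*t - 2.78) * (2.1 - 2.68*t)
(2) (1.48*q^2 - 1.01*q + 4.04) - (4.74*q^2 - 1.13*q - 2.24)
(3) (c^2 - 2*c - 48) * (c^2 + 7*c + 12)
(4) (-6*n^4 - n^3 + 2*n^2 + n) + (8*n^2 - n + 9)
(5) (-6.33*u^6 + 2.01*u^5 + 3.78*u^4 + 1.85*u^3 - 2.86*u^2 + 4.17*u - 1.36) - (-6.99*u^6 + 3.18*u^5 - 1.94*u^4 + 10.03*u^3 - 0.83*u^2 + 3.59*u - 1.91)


(1) = 7.772*t^3 - 4.8572*t^2 + 6.4844*t - 5.838
(2) = -3.26*q^2 + 0.12*q + 6.28
(3) = c^4 + 5*c^3 - 50*c^2 - 360*c - 576
(4) = -6*n^4 - n^3 + 10*n^2 + 9
(5) = 0.66*u^6 - 1.17*u^5 + 5.72*u^4 - 8.18*u^3 - 2.03*u^2 + 0.58*u + 0.55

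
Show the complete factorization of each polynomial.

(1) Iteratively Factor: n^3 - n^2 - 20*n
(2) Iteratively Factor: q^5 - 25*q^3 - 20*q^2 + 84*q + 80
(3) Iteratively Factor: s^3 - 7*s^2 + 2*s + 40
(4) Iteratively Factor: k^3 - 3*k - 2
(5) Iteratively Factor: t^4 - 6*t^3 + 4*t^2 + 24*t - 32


(1) = (n + 4)*(n^2 - 5*n) = n*(n + 4)*(n - 5)
(2) = (q + 1)*(q^4 - q^3 - 24*q^2 + 4*q + 80) = (q + 1)*(q + 4)*(q^3 - 5*q^2 - 4*q + 20) = (q - 5)*(q + 1)*(q + 4)*(q^2 - 4) = (q - 5)*(q + 1)*(q + 2)*(q + 4)*(q - 2)
(3) = (s - 4)*(s^2 - 3*s - 10) = (s - 5)*(s - 4)*(s + 2)
(4) = (k + 1)*(k^2 - k - 2) = (k + 1)^2*(k - 2)
(5) = (t - 2)*(t^3 - 4*t^2 - 4*t + 16) = (t - 2)*(t + 2)*(t^2 - 6*t + 8) = (t - 2)^2*(t + 2)*(t - 4)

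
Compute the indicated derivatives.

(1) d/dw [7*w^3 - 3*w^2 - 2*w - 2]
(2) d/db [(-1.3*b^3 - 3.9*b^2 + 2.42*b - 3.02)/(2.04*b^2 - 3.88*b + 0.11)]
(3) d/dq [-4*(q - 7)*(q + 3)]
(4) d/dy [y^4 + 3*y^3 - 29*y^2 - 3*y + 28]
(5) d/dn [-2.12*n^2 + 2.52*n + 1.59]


(1) = 21*w^2 - 6*w - 2
(2) = (-2.652*b^4 + 10.088*b^3 + 9.7662*b^2 + 11.4636*b - 11.4514)/(4.1616*b^4 - 15.8304*b^3 + 15.5032*b^2 - 0.8536*b + 0.0121)
(3) = 16 - 8*q
(4) = 4*y^3 + 9*y^2 - 58*y - 3
(5) = 2.52 - 4.24*n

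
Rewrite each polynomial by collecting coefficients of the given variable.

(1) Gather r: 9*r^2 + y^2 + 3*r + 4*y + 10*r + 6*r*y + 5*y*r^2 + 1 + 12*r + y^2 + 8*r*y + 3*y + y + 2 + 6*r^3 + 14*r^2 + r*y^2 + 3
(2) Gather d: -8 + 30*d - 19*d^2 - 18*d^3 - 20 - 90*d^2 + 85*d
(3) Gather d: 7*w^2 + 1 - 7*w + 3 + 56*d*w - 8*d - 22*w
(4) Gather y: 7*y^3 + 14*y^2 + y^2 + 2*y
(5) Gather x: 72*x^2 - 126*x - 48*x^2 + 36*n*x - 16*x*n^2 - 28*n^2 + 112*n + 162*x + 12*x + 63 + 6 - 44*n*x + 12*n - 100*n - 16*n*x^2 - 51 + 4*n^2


(1) = 6*r^3 + r^2*(5*y + 23) + r*(y^2 + 14*y + 25) + 2*y^2 + 8*y + 6
(2) = -18*d^3 - 109*d^2 + 115*d - 28
(3) = d*(56*w - 8) + 7*w^2 - 29*w + 4
(4) = 7*y^3 + 15*y^2 + 2*y
(5) = -24*n^2 + 24*n + x^2*(24 - 16*n) + x*(-16*n^2 - 8*n + 48) + 18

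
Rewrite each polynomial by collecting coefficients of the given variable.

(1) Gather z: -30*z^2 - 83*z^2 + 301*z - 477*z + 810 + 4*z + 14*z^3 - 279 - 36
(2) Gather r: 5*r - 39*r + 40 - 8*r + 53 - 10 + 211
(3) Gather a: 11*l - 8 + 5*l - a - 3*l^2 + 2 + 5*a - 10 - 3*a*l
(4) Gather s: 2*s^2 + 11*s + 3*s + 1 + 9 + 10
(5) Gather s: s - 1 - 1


(1) = 14*z^3 - 113*z^2 - 172*z + 495
(2) = 294 - 42*r
(3) = a*(4 - 3*l) - 3*l^2 + 16*l - 16
(4) = 2*s^2 + 14*s + 20
(5) = s - 2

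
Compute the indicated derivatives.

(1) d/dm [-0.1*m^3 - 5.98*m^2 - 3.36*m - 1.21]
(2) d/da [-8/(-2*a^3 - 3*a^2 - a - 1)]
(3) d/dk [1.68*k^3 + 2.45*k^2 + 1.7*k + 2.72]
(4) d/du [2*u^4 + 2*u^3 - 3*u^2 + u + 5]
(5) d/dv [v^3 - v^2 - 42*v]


(1) = -0.3*m^2 - 11.96*m - 3.36
(2) = 8*(-6*a^2 - 6*a - 1)/(2*a^3 + 3*a^2 + a + 1)^2
(3) = 5.04*k^2 + 4.9*k + 1.7
(4) = 8*u^3 + 6*u^2 - 6*u + 1
(5) = 3*v^2 - 2*v - 42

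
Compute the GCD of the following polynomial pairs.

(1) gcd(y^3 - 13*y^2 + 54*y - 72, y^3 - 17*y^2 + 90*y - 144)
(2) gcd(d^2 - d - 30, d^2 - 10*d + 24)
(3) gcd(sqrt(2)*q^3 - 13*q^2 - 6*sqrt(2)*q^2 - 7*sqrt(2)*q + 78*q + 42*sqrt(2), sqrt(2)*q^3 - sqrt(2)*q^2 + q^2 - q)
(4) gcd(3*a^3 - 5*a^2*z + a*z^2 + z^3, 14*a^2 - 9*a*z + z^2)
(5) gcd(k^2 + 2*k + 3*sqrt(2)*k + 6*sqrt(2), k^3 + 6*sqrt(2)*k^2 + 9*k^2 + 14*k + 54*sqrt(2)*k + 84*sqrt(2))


(1) = gcd((y - 6)*(y - 4)*(y - 3), (y - 8)*(y - 6)*(y - 3)) = y^2 - 9*y + 18
(2) = gcd((d - 6)*(d + 5), (d - 6)*(d - 4)) = d - 6
(3) = gcd((q - 6)*(q - 7*sqrt(2))*(sqrt(2)*q + 1), q*(q - 1)*(sqrt(2)*q + 1)) = q + sqrt(2)/2
(4) = gcd((-a + z)^2*(3*a + z), (-7*a + z)*(-2*a + z)) = 1
(5) = k + 2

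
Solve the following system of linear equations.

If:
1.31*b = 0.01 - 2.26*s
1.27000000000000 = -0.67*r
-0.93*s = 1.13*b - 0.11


Then:
b = 0.18
r = -1.90
s = -0.10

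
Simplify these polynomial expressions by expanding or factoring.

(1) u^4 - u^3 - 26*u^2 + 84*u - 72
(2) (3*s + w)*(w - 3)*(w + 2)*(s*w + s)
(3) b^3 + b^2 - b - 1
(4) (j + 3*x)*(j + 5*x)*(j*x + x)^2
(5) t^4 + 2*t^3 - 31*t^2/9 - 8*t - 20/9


(1) = (u - 3)*(u - 2)^2*(u + 6)
(2) = 3*s^2*w^3 - 21*s^2*w - 18*s^2 + s*w^4 - 7*s*w^2 - 6*s*w
(3) = (b - 1)*(b + 1)^2
(4) = j^4*x^2 + 8*j^3*x^3 + 2*j^3*x^2 + 15*j^2*x^4 + 16*j^2*x^3 + j^2*x^2 + 30*j*x^4 + 8*j*x^3 + 15*x^4
(5) = (t - 2)*(t + 1/3)*(t + 5/3)*(t + 2)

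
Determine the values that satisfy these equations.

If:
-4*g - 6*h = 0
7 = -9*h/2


Then:
g = 7/3
h = -14/9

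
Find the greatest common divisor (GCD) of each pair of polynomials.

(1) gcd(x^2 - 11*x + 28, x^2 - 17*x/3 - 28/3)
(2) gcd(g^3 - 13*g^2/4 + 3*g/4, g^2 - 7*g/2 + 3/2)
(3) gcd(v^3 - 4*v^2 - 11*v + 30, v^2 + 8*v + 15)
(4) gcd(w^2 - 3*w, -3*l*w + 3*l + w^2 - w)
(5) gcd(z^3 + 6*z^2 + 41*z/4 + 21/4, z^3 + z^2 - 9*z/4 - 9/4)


(1) = gcd((x - 7)*(x - 4), (x - 7)*(x + 4/3)) = x - 7
(2) = gcd(g*(g - 3)*(g - 1/4), (g - 3)*(g - 1/2)) = g - 3
(3) = v + 3
(4) = 1
(5) = z^2 + 5*z/2 + 3/2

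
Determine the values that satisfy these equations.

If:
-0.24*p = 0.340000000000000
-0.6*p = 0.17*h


Then:
h = 5.00
p = -1.42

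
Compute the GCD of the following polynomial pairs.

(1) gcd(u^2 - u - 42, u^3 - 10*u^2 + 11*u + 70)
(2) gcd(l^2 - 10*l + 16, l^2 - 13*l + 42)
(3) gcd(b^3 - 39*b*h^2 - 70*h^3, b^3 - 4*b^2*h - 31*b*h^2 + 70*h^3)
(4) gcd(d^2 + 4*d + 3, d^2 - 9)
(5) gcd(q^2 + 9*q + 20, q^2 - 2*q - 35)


(1) = gcd((u - 7)*(u + 6), (u - 7)*(u - 5)*(u + 2)) = u - 7
(2) = 1
(3) = b^2 - 2*b*h - 35*h^2
(4) = gcd((d + 1)*(d + 3), (d - 3)*(d + 3)) = d + 3
(5) = gcd((q + 4)*(q + 5), (q - 7)*(q + 5)) = q + 5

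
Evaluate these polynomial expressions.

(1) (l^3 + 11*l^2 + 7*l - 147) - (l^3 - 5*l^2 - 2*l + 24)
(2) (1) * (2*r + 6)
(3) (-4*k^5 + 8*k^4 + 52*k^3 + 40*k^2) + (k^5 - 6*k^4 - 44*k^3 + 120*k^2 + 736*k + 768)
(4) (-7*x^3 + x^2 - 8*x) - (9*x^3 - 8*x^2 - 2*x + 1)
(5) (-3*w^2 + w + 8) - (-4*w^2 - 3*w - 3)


(1) = 16*l^2 + 9*l - 171
(2) = 2*r + 6
(3) = -3*k^5 + 2*k^4 + 8*k^3 + 160*k^2 + 736*k + 768
(4) = -16*x^3 + 9*x^2 - 6*x - 1
(5) = w^2 + 4*w + 11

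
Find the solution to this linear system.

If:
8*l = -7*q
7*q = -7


Then:
l = 7/8
q = -1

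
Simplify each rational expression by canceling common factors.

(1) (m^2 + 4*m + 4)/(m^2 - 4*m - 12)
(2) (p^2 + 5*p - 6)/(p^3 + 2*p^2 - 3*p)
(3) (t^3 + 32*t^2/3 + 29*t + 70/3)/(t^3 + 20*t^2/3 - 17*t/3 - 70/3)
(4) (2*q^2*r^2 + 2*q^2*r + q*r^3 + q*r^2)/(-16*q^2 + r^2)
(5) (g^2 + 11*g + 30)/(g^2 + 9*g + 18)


(1) = (m + 2)/(m - 6)
(2) = (p + 6)/(p^2 + 3*p)
(3) = (t + 2)/(t - 2)
(4) = (-2*q^2*r^2 - 2*q^2*r - q*r^3 - q*r^2)/(16*q^2 - r^2)
(5) = (g + 5)/(g + 3)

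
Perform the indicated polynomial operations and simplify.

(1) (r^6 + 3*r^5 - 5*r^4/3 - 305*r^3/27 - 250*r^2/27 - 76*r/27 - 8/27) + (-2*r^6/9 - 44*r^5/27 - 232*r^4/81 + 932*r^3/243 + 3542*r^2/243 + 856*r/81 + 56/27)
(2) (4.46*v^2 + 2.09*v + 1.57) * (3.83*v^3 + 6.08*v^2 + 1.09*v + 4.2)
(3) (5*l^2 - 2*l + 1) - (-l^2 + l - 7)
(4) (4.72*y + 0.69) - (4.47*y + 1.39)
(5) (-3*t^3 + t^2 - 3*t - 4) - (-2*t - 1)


(1) = 7*r^6/9 + 37*r^5/27 - 367*r^4/81 - 1813*r^3/243 + 1292*r^2/243 + 628*r/81 + 16/9
(2) = 17.0818*v^5 + 35.1215*v^4 + 23.5817*v^3 + 30.5557*v^2 + 10.4893*v + 6.594
(3) = 6*l^2 - 3*l + 8
(4) = 0.25*y - 0.7
(5) = -3*t^3 + t^2 - t - 3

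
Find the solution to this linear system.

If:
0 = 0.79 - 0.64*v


Then:
v = 1.23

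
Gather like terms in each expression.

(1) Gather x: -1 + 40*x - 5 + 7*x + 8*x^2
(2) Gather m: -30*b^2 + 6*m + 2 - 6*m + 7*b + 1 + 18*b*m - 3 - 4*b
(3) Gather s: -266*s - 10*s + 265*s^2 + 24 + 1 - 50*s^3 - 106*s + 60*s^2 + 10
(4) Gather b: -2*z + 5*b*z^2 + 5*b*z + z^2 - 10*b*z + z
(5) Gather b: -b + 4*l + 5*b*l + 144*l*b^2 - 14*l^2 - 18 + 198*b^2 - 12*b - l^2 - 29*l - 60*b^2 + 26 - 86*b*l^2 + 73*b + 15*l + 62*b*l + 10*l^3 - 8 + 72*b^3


(1) = 8*x^2 + 47*x - 6
(2) = -30*b^2 + 18*b*m + 3*b
(3) = -50*s^3 + 325*s^2 - 382*s + 35
(4) = b*(5*z^2 - 5*z) + z^2 - z
(5) = 72*b^3 + b^2*(144*l + 138) + b*(-86*l^2 + 67*l + 60) + 10*l^3 - 15*l^2 - 10*l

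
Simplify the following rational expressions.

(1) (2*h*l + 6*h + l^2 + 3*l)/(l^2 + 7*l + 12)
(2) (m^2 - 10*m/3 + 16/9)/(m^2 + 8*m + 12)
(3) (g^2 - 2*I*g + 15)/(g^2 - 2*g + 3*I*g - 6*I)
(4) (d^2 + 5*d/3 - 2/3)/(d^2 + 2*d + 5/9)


(1) = (2*h + l)/(l + 4)
(2) = (9*m^2 - 30*m + 16)/(9*m^2 + 72*m + 108)
(3) = (g - 5*I)/(g - 2)
(4) = (9*d^2 + 15*d - 6)/(9*d^2 + 18*d + 5)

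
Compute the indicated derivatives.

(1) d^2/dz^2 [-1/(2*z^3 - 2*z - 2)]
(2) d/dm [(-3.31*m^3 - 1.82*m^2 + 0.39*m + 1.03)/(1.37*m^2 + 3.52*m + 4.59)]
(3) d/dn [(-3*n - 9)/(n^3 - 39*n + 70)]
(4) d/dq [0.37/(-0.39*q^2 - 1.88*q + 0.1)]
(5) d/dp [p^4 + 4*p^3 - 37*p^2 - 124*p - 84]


(1) = (3*z*(-z^3 + z + 1) + (3*z^2 - 1)^2)/(-z^3 + z + 1)^3
(2) = (-4.5347*m^4 - 23.3024*m^3 - 52.5194*m^2 - 19.5298*m - 1.8355)/(1.8769*m^4 + 9.6448*m^3 + 24.967*m^2 + 32.3136*m + 21.0681)
(3) = 3*(-n^3 + 39*n + 3*(n + 3)*(n^2 - 13) - 70)/(n^3 - 39*n + 70)^2
(4) = (0.2886*q + 0.6956)/(0.39*q^2 + 1.88*q - 0.1)^2
(5) = 4*p^3 + 12*p^2 - 74*p - 124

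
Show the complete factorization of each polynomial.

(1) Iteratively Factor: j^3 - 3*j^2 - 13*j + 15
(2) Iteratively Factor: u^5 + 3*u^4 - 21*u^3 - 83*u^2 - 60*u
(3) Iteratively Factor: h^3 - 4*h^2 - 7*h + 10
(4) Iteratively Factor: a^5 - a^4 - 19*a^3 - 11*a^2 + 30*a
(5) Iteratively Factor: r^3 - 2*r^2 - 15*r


(1) = (j - 5)*(j^2 + 2*j - 3) = (j - 5)*(j + 3)*(j - 1)
(2) = (u + 1)*(u^4 + 2*u^3 - 23*u^2 - 60*u) = (u + 1)*(u + 4)*(u^3 - 2*u^2 - 15*u) = u*(u + 1)*(u + 4)*(u^2 - 2*u - 15) = u*(u - 5)*(u + 1)*(u + 4)*(u + 3)
(3) = (h - 1)*(h^2 - 3*h - 10) = (h - 1)*(h + 2)*(h - 5)
(4) = (a + 2)*(a^4 - 3*a^3 - 13*a^2 + 15*a) = a*(a + 2)*(a^3 - 3*a^2 - 13*a + 15) = a*(a + 2)*(a + 3)*(a^2 - 6*a + 5) = a*(a - 5)*(a + 2)*(a + 3)*(a - 1)
(5) = (r + 3)*(r^2 - 5*r) = r*(r + 3)*(r - 5)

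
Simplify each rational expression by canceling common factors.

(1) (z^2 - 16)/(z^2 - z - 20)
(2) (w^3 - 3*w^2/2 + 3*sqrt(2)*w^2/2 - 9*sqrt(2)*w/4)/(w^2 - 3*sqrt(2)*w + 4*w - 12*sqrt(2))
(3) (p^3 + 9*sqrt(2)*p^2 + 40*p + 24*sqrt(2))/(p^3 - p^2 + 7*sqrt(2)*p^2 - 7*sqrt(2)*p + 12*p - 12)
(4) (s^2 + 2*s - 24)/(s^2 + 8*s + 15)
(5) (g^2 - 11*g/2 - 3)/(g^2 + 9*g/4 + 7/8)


(1) = (z - 4)/(z - 5)
(2) = (4*w^3 + w^2*(-6 + 6*sqrt(2)) - 9*sqrt(2)*w)/(4*w^2 + w*(16 - 12*sqrt(2)) - 48*sqrt(2))
(3) = (p + 2*sqrt(2))/(p - 1)
(4) = (s^2 + 2*s - 24)/(s^2 + 8*s + 15)
(5) = (4*g - 24)/(4*g + 7)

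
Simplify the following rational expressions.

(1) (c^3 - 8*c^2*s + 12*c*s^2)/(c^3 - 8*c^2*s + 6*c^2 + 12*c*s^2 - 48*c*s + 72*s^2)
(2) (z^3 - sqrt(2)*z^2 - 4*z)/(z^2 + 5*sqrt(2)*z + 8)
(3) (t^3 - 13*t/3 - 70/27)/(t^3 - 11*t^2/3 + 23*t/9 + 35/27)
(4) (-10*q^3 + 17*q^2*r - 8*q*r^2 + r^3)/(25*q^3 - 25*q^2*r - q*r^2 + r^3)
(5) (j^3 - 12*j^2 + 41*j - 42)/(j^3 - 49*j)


(1) = c/(c + 6)
(2) = (z^2 - 2*sqrt(2)*z)/(z + 4*sqrt(2))
(3) = (9*t^2 + 21*t + 10)/(9*t^2 - 12*t - 5)
(4) = (-2*q + r)/(5*q + r)
(5) = (j^2 - 5*j + 6)/(j^2 + 7*j)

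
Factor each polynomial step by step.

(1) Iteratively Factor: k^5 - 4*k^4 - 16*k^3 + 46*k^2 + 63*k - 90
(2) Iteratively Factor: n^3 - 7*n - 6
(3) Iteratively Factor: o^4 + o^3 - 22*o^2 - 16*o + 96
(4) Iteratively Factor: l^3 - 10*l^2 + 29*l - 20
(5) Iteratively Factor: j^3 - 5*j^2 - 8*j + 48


(1) = (k + 2)*(k^4 - 6*k^3 - 4*k^2 + 54*k - 45) = (k - 1)*(k + 2)*(k^3 - 5*k^2 - 9*k + 45) = (k - 5)*(k - 1)*(k + 2)*(k^2 - 9) = (k - 5)*(k - 3)*(k - 1)*(k + 2)*(k + 3)
(2) = (n - 3)*(n^2 + 3*n + 2) = (n - 3)*(n + 1)*(n + 2)
(3) = (o - 2)*(o^3 + 3*o^2 - 16*o - 48) = (o - 4)*(o - 2)*(o^2 + 7*o + 12) = (o - 4)*(o - 2)*(o + 4)*(o + 3)
(4) = (l - 1)*(l^2 - 9*l + 20) = (l - 4)*(l - 1)*(l - 5)
(5) = (j - 4)*(j^2 - j - 12) = (j - 4)^2*(j + 3)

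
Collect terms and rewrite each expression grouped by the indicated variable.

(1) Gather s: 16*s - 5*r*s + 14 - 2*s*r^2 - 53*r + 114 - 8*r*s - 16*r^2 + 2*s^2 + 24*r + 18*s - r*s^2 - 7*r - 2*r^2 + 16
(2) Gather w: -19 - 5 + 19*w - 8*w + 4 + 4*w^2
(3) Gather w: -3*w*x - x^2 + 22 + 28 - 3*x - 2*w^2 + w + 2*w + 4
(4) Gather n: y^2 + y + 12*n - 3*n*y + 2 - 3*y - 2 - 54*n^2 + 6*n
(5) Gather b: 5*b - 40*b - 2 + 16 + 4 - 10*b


(1) = -18*r^2 - 36*r + s^2*(2 - r) + s*(-2*r^2 - 13*r + 34) + 144
(2) = 4*w^2 + 11*w - 20
(3) = -2*w^2 + w*(3 - 3*x) - x^2 - 3*x + 54
(4) = -54*n^2 + n*(18 - 3*y) + y^2 - 2*y
(5) = 18 - 45*b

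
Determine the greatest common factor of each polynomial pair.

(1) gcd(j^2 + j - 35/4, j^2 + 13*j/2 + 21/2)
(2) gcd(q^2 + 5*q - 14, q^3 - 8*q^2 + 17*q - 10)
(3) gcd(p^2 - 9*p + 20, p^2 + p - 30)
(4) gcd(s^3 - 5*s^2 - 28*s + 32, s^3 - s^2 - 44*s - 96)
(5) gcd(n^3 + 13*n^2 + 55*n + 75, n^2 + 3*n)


(1) = j + 7/2
(2) = q - 2
(3) = gcd((p - 5)*(p - 4), (p - 5)*(p + 6)) = p - 5
(4) = gcd((s - 8)*(s - 1)*(s + 4), (s - 8)*(s + 3)*(s + 4)) = s^2 - 4*s - 32
(5) = gcd((n + 3)*(n + 5)^2, n*(n + 3)) = n + 3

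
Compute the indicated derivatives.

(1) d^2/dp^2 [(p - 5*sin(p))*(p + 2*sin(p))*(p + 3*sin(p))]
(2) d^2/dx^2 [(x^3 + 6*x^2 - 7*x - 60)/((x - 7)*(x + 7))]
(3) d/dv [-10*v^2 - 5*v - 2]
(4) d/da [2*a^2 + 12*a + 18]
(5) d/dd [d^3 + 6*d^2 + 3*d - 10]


(1) = -38*p*cos(2*p) + 6*p + 45*sin(p)/2 - 38*sin(2*p) - 135*sin(3*p)/2
(2) = 12*(7*x^3 + 117*x^2 + 1029*x + 1911)/(x^6 - 147*x^4 + 7203*x^2 - 117649)
(3) = -20*v - 5
(4) = 4*a + 12
(5) = 3*d^2 + 12*d + 3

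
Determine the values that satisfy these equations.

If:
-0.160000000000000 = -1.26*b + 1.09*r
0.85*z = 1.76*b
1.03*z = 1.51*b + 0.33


Then:
b = 0.53
r = 0.47
z = 1.10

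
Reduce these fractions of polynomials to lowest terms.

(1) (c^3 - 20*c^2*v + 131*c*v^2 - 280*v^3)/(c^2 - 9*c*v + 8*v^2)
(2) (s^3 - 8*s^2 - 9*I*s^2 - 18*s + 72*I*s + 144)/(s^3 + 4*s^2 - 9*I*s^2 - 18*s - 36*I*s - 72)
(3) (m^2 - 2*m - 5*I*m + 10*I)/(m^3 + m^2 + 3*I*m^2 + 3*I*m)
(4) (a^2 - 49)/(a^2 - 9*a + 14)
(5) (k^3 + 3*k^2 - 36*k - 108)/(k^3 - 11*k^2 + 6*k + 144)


(1) = (-c^2 + 12*c*v - 35*v^2)/(-c + v)
(2) = (s - 8)/(s + 4)
(3) = (m^2 + m*(-2 - 5*I) + 10*I)/(m^3 + m^2*(1 + 3*I) + 3*I*m)
(4) = (a + 7)/(a - 2)
(5) = (k + 6)/(k - 8)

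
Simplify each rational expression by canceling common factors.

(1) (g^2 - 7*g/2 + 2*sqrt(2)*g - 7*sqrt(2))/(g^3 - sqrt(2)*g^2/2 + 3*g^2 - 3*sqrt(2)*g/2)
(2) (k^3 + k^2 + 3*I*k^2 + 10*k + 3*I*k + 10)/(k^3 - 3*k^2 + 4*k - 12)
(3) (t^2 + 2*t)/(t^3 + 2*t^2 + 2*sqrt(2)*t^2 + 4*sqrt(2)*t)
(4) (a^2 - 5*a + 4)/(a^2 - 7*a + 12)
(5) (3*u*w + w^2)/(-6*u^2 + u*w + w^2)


(1) = (4*g^2 + g*(-14 + 8*sqrt(2)) - 28*sqrt(2))/(4*g^3 + g^2*(12 - 2*sqrt(2)) - 6*sqrt(2)*g)
(2) = (k^2 + k*(1 + 5*I) + 5*I)/(k^2 + k*(-3 + 2*I) - 6*I)
(3) = 1/(t + 2*sqrt(2))
(4) = (a - 1)/(a - 3)
(5) = -w/(2*u - w)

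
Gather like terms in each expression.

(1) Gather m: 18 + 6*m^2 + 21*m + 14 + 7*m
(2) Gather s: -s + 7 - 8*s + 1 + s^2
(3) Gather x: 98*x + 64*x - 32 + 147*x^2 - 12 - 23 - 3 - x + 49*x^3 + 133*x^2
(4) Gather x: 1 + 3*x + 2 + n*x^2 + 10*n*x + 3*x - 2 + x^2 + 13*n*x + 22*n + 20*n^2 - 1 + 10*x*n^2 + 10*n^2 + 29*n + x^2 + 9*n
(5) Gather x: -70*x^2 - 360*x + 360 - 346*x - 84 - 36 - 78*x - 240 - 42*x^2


(1) = 6*m^2 + 28*m + 32
(2) = s^2 - 9*s + 8
(3) = 49*x^3 + 280*x^2 + 161*x - 70
(4) = 30*n^2 + 60*n + x^2*(n + 2) + x*(10*n^2 + 23*n + 6)
(5) = -112*x^2 - 784*x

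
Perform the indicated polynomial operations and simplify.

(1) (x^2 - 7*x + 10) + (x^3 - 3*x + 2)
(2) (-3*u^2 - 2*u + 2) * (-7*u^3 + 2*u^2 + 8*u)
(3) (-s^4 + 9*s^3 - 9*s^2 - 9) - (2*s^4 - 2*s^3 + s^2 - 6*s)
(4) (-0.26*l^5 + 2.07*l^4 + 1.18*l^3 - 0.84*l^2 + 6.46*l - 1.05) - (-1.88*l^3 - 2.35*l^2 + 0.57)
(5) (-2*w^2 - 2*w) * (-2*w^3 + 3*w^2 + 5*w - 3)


(1) = x^3 + x^2 - 10*x + 12
(2) = 21*u^5 + 8*u^4 - 42*u^3 - 12*u^2 + 16*u
(3) = -3*s^4 + 11*s^3 - 10*s^2 + 6*s - 9
(4) = -0.26*l^5 + 2.07*l^4 + 3.06*l^3 + 1.51*l^2 + 6.46*l - 1.62
(5) = 4*w^5 - 2*w^4 - 16*w^3 - 4*w^2 + 6*w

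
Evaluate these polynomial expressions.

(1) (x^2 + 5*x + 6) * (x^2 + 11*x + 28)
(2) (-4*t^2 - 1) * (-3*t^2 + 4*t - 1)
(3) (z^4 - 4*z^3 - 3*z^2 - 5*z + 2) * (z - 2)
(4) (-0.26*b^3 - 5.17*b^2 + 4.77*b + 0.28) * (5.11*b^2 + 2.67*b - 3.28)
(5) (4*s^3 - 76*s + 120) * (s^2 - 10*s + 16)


(1) = x^4 + 16*x^3 + 89*x^2 + 206*x + 168
(2) = 12*t^4 - 16*t^3 + 7*t^2 - 4*t + 1
(3) = z^5 - 6*z^4 + 5*z^3 + z^2 + 12*z - 4
(4) = -1.3286*b^5 - 27.1129*b^4 + 11.4236*b^3 + 31.1243*b^2 - 14.898*b - 0.9184
(5) = 4*s^5 - 40*s^4 - 12*s^3 + 880*s^2 - 2416*s + 1920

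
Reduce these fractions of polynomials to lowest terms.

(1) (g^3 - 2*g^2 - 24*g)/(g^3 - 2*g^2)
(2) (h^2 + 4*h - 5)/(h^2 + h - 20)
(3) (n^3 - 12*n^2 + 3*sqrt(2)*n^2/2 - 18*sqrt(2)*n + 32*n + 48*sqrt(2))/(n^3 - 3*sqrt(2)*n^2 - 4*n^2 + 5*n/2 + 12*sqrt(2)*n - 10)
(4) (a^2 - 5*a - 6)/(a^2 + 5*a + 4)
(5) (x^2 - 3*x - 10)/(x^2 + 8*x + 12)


(1) = (g^2 - 2*g - 24)/(g^2 - 2*g)
(2) = (h - 1)/(h - 4)
(3) = (4*n^2 + n*(-32 + 6*sqrt(2)) - 48*sqrt(2))/(4*n^2 - 12*sqrt(2)*n + 10)
(4) = (a - 6)/(a + 4)
(5) = (x - 5)/(x + 6)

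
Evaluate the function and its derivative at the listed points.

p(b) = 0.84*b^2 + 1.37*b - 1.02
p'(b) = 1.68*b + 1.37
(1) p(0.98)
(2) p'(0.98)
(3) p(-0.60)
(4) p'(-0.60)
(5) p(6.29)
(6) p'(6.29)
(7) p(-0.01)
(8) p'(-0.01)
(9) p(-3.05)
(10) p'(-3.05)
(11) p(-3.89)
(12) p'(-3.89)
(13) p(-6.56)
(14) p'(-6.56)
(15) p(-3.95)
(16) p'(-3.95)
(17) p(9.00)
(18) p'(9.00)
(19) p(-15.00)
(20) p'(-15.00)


(1) = 1.13
(2) = 3.02
(3) = -1.54
(4) = 0.36
(5) = 40.83
(6) = 11.94
(7) = -1.03
(8) = 1.35
(9) = 2.62
(10) = -3.75
(11) = 6.36
(12) = -5.17
(13) = 26.14
(14) = -9.65
(15) = 6.67
(16) = -5.27
(17) = 79.35
(18) = 16.49
(19) = 167.43
(20) = -23.83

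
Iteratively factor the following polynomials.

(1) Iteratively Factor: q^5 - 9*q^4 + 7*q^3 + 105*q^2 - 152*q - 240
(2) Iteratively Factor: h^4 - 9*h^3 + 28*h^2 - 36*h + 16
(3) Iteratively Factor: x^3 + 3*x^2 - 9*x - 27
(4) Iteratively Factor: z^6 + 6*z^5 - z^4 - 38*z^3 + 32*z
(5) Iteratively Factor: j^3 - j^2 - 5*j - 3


(1) = (q + 1)*(q^4 - 10*q^3 + 17*q^2 + 88*q - 240) = (q - 5)*(q + 1)*(q^3 - 5*q^2 - 8*q + 48) = (q - 5)*(q - 4)*(q + 1)*(q^2 - q - 12) = (q - 5)*(q - 4)*(q + 1)*(q + 3)*(q - 4)
(2) = (h - 2)*(h^3 - 7*h^2 + 14*h - 8) = (h - 2)*(h - 1)*(h^2 - 6*h + 8) = (h - 4)*(h - 2)*(h - 1)*(h - 2)
(3) = (x - 3)*(x^2 + 6*x + 9) = (x - 3)*(x + 3)*(x + 3)
(4) = (z - 2)*(z^5 + 8*z^4 + 15*z^3 - 8*z^2 - 16*z) = (z - 2)*(z + 1)*(z^4 + 7*z^3 + 8*z^2 - 16*z) = z*(z - 2)*(z + 1)*(z^3 + 7*z^2 + 8*z - 16) = z*(z - 2)*(z + 1)*(z + 4)*(z^2 + 3*z - 4) = z*(z - 2)*(z - 1)*(z + 1)*(z + 4)*(z + 4)
(5) = (j + 1)*(j^2 - 2*j - 3) = (j - 3)*(j + 1)*(j + 1)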